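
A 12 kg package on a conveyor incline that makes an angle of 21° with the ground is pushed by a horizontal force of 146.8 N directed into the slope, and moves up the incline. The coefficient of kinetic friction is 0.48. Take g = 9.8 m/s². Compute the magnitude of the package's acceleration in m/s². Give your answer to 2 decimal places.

1.41 m/s²

The horizontal push has components F cos 21° = 146.8 × 0.9336 = 137.052 N up the incline and F sin 21° = 146.8 × 0.3584 = 52.613 N pressing into the surface.
The normal force is therefore N = mg cos 21° + F sin 21° = 109.791 + 52.613 = 162.404 N, and kinetic friction down the slope is μN = 0.48 × 162.404 = 77.954 N.
Along the incline: F cos 21° − mg sin 21° − μN = ma, so 137.052 − 42.148 − 77.954 = 12 a, giving a = 1.4125 m/s².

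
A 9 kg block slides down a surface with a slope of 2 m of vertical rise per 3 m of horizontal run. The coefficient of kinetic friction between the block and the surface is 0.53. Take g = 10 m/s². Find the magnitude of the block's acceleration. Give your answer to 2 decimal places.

1.14 m/s²

Resolving the weight along the incline: the component pulling the block down the slope is mg sin 33.69° = 9 × 10 × 0.5547 = 49.923 N, and the normal force is N = mg cos 33.69° = 9 × 10 × 0.8321 = 74.889 N.
Kinetic friction acts up the slope with magnitude f = μN = 0.53 × 74.889 = 39.691 N.
Net force along the incline is 49.923 − 39.691 = 10.232 N, so a = 10.232 / 9 = 1.1369 m/s².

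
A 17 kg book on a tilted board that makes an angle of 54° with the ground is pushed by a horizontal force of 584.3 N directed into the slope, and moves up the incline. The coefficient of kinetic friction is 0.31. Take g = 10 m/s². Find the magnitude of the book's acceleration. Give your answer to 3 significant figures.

The horizontal push has components F cos 54° = 584.3 × 0.5878 = 343.452 N up the incline and F sin 54° = 584.3 × 0.8090 = 472.699 N pressing into the surface.
The normal force is therefore N = mg cos 54° + F sin 54° = 99.926 + 472.699 = 572.625 N, and kinetic friction down the slope is μN = 0.31 × 572.625 = 177.514 N.
Along the incline: F cos 54° − mg sin 54° − μN = ma, so 343.452 − 137.530 − 177.514 = 17 a, giving a = 1.6711 m/s².

1.67 m/s²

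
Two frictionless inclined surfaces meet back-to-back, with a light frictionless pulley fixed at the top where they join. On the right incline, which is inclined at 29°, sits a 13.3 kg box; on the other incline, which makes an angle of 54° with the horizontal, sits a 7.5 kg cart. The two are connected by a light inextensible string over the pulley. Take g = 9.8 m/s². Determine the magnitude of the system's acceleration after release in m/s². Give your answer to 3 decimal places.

Resolve each weight along its own incline: the 13.3 kg mass has component 13.3 × 9.8 × sin 29° = 63.190 N down its slope, and the 7.5 kg mass has 7.5 × 9.8 × sin 54° = 59.463 N down its slope.
The 13.3 kg side's 63.190 N exceeds the other side's 59.463 N, so that mass slides down and the 7.5 kg mass slides up. Taking that direction as positive, Newton's second law for the whole system gives 63.190 − 59.463 = (13.3 + 7.5) a, so a = 3.727 / 20.8 = 0.1792 m/s².

0.179 m/s²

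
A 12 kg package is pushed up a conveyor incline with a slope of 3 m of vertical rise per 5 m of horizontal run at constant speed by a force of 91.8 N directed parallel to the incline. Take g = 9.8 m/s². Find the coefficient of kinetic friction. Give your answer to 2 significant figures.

At constant speed ΣF = 0 along the incline. The applied 91.8 N acts up the slope; the weight component mg sin 30.96° = 60.505 N and kinetic friction μN both act down the slope.
So 91.8 = 60.505 + μ × 100.841, giving μ = (91.8 − 60.505) / 100.841 = 0.3103.

0.31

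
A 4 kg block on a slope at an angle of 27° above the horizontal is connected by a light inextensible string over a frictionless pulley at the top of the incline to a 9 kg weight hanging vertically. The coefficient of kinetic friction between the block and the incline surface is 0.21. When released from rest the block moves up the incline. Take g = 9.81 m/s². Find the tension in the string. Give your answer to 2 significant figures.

45 N

For the block on the incline: the weight component along the slope is m₁g sin 27° = 4 × 9.81 × 0.4540 = 17.815 N and the normal force is N = m₁g cos 27° = 34.963 N.
Kinetic friction opposes the block's motion up the incline: f = μN = 0.21 × 34.963 = 7.342 N acting down the slope.
Newton's second law for the block (up-slope positive): T − 17.815 − 7.342 = 4 a. For the hanging weight (downward positive): 9 × 9.81 − T = 9 a.
Adding the two equations eliminates T: 63.133 = 13 a, so a = 4.8564 m/s².
Then from the hanging weight's equation, T = 9 × (9.81 − 4.8564) = 44.582 N.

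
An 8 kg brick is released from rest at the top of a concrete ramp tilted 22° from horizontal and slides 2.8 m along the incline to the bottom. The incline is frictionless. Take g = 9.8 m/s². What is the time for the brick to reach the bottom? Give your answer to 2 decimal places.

1.24 s

The weight component along the incline is mg sin 22° = 29.369 N and the normal force is N = mg cos 22° = 72.691 N.
With no friction, a = g sin 22° = 3.6711 m/s².
Starting from rest, L = ½at², so t = √(2L/a) = √(2 × 2.8 / 3.6711) = 1.2351 s.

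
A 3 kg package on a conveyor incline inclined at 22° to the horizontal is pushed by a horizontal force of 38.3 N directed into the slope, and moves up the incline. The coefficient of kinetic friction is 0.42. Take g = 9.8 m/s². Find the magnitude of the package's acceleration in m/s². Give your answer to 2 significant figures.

The horizontal push has components F cos 22° = 38.3 × 0.9272 = 35.512 N up the incline and F sin 22° = 38.3 × 0.3746 = 14.347 N pressing into the surface.
The normal force is therefore N = mg cos 22° + F sin 22° = 27.260 + 14.347 = 41.607 N, and kinetic friction down the slope is μN = 0.42 × 41.607 = 17.475 N.
Along the incline: F cos 22° − mg sin 22° − μN = ma, so 35.512 − 11.013 − 17.475 = 3 a, giving a = 2.3413 m/s².

2.3 m/s²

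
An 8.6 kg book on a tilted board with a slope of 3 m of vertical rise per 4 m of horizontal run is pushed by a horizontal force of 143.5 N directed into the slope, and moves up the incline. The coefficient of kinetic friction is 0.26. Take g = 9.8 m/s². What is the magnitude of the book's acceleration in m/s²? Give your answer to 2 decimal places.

2.83 m/s²

The horizontal push has components F cos 36.87° = 143.5 × 0.8000 = 114.800 N up the incline and F sin 36.87° = 143.5 × 0.6000 = 86.100 N pressing into the surface.
The normal force is therefore N = mg cos 36.87° + F sin 36.87° = 67.424 + 86.100 = 153.524 N, and kinetic friction down the slope is μN = 0.26 × 153.524 = 39.916 N.
Along the incline: F cos 36.87° − mg sin 36.87° − μN = ma, so 114.800 − 50.568 − 39.916 = 8.6 a, giving a = 2.8274 m/s².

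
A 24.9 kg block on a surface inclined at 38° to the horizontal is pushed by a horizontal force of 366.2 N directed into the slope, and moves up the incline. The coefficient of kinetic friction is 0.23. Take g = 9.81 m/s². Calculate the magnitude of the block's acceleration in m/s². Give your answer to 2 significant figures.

The horizontal push has components F cos 38° = 366.2 × 0.7880 = 288.566 N up the incline and F sin 38° = 366.2 × 0.6157 = 225.469 N pressing into the surface.
The normal force is therefore N = mg cos 38° + F sin 38° = 192.484 + 225.469 = 417.953 N, and kinetic friction down the slope is μN = 0.23 × 417.953 = 96.129 N.
Along the incline: F cos 38° − mg sin 38° − μN = ma, so 288.566 − 150.396 − 96.129 = 24.9 a, giving a = 1.6884 m/s².

1.7 m/s²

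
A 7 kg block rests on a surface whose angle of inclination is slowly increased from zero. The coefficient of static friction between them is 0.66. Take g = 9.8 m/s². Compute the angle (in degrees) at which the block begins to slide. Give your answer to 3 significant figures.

At the threshold of sliding, static friction is at its maximum μ_s N and exactly balances the weight component along the incline: mg sin θ = μ_s mg cos θ.
Hence tan θ = μ_s = 0.66, so θ = arctan(0.66) = 33.4248°.

33.4°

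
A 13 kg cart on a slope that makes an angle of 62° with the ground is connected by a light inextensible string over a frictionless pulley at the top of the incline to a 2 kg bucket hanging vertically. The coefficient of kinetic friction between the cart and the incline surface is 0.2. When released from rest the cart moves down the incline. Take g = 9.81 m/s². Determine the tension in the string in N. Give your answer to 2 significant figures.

For the cart on the incline: the weight component along the slope is m₁g sin 62° = 13 × 9.81 × 0.8829 = 112.596 N and the normal force is N = m₁g cos 62° = 59.872 N.
Kinetic friction opposes the cart's motion down the incline: f = μN = 0.2 × 59.872 = 11.974 N acting up the slope.
Newton's second law for the cart (down-slope positive): 112.596 − 11.974 − T = 13 a. For the hanging bucket (upward positive): T − 2 × 9.81 = 2 a.
Adding the two equations eliminates T: 81.002 = 15 a, so a = 5.4001 m/s².
Then from the hanging bucket's equation, T = 2 × (9.81 + 5.4001) = 30.420 N.

30 N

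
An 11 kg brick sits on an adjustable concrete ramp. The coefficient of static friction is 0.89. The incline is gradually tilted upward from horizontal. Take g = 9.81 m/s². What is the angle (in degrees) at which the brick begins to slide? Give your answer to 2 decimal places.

At the threshold of sliding, static friction is at its maximum μ_s N and exactly balances the weight component along the incline: mg sin θ = μ_s mg cos θ.
Hence tan θ = μ_s = 0.89, so θ = arctan(0.89) = 41.6691°.

41.67°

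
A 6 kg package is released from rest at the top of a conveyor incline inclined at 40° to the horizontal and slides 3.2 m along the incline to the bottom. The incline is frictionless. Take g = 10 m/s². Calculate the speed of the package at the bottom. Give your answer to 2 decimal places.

6.41 m/s

The weight component along the incline is mg sin 40° = 38.567 N and the normal force is N = mg cos 40° = 45.963 N.
With no friction, a = g sin 40° = 6.4279 m/s².
Starting from rest over a distance of 3.2 m, v² = 2aL = 2 × 6.4279 × 3.2 = 41.1386, so v = 6.4139 m/s.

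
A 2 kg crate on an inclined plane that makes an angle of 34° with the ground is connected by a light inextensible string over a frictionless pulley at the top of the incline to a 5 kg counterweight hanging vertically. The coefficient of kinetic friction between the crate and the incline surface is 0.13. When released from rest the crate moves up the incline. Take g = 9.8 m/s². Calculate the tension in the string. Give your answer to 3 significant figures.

23.3 N

For the crate on the incline: the weight component along the slope is m₁g sin 34° = 2 × 9.8 × 0.5592 = 10.960 N and the normal force is N = m₁g cos 34° = 16.249 N.
Kinetic friction opposes the crate's motion up the incline: f = μN = 0.13 × 16.249 = 2.112 N acting down the slope.
Newton's second law for the crate (up-slope positive): T − 10.960 − 2.112 = 2 a. For the hanging counterweight (downward positive): 5 × 9.8 − T = 5 a.
Adding the two equations eliminates T: 35.928 = 7 a, so a = 5.1326 m/s².
Then from the hanging counterweight's equation, T = 5 × (9.8 − 5.1326) = 23.337 N.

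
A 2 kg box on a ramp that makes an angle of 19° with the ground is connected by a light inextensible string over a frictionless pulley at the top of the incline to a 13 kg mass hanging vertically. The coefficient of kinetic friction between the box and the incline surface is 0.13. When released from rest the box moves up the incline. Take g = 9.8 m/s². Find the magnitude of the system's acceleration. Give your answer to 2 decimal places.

For the box on the incline: the weight component along the slope is m₁g sin 19° = 2 × 9.8 × 0.3256 = 6.382 N and the normal force is N = m₁g cos 19° = 18.532 N.
Kinetic friction opposes the box's motion up the incline: f = μN = 0.13 × 18.532 = 2.409 N acting down the slope.
Newton's second law for the box (up-slope positive): T − 6.382 − 2.409 = 2 a. For the hanging mass (downward positive): 13 × 9.8 − T = 13 a.
Adding the two equations eliminates T: 118.609 = 15 a, so a = 7.9073 m/s².

7.91 m/s²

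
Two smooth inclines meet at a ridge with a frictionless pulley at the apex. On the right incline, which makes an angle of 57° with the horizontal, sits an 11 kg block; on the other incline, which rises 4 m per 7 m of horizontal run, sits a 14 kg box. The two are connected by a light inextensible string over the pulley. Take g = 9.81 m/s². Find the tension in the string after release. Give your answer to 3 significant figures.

80.7 N

Resolve each weight along its own incline: the 11 kg mass has component 11 × 9.81 × sin 57° = 90.501 N down its slope, and the 14 kg mass has 14 × 9.81 × sin 29.74° = 68.140 N down its slope.
The 11 kg side's 90.501 N exceeds the other side's 68.140 N, so that mass slides down and the 14 kg mass slides up. Taking that direction as positive, Newton's second law for the whole system gives 90.501 − 68.140 = (11 + 14) a, so a = 22.361 / 25 = 0.8944 m/s².
For the 14 kg mass (up-slope positive): T − 68.140 = 14 × 0.8944, so T = 80.662 N.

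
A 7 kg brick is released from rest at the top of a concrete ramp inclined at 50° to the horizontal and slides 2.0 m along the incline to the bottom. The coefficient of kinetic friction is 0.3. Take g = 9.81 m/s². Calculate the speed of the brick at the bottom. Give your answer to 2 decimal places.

The weight component along the incline is mg sin 50° = 52.604 N and the normal force is N = mg cos 50° = 44.140 N.
Friction up the slope is f = μN = 0.3 × 44.140 = 13.242 N, so the net downslope force is 52.604 − 13.242 = 39.362 N and a = 39.362 / 7 = 5.6231 m/s².
Starting from rest over a distance of 2.0 m, v² = 2aL = 2 × 5.6231 × 2.0 = 22.4924, so v = 4.7426 m/s.

4.74 m/s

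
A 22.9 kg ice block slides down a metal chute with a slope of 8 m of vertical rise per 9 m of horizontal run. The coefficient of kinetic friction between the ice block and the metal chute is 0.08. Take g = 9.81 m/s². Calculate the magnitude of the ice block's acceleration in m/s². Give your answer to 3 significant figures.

5.93 m/s²

Resolving the weight along the incline: the component pulling the ice block down the slope is mg sin 41.63° = 22.9 × 9.81 × 0.6644 = 149.257 N, and the normal force is N = mg cos 41.63° = 22.9 × 9.81 × 0.7474 = 167.903 N.
Kinetic friction acts up the slope with magnitude f = μN = 0.08 × 167.903 = 13.432 N.
Net force along the incline is 149.257 − 13.432 = 135.825 N, so a = 135.825 / 22.9 = 5.9312 m/s².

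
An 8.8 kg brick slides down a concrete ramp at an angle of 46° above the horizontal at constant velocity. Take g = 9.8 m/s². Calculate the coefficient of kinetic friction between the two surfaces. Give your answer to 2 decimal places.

1.04

At constant velocity the net force along the incline is zero: mg sin 46° = μ mg cos 46°.
So μ = tan 46° = 0.7193 / 0.6947 = 1.0354.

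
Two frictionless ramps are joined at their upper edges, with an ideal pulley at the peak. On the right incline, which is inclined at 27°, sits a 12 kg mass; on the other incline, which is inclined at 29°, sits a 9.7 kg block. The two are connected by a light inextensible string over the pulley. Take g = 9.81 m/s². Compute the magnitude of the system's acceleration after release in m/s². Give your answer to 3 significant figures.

Resolve each weight along its own incline: the 12 kg mass has component 12 × 9.81 × sin 27° = 53.444 N down its slope, and the 9.7 kg mass has 9.7 × 9.81 × sin 29° = 46.133 N down its slope.
The 12 kg side's 53.444 N exceeds the other side's 46.133 N, so that mass slides down and the 9.7 kg mass slides up. Taking that direction as positive, Newton's second law for the whole system gives 53.444 − 46.133 = (12 + 9.7) a, so a = 7.311 / 21.7 = 0.3369 m/s².

0.337 m/s²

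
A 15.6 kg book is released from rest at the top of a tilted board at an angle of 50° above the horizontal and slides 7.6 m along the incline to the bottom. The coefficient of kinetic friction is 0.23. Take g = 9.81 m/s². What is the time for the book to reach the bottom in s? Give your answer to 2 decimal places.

The weight component along the incline is mg sin 50° = 117.232 N and the normal force is N = mg cos 50° = 98.370 N.
Friction up the slope is f = μN = 0.23 × 98.370 = 22.625 N, so the net downslope force is 117.232 − 22.625 = 94.607 N and a = 94.607 / 15.6 = 6.0646 m/s².
Starting from rest, L = ½at², so t = √(2L/a) = √(2 × 7.6 / 6.0646) = 1.5831 s.

1.58 s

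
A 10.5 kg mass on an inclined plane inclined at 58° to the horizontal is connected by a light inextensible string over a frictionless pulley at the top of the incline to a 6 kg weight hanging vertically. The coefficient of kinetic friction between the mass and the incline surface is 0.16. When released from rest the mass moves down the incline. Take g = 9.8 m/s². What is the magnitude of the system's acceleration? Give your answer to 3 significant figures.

For the mass on the incline: the weight component along the slope is m₁g sin 58° = 10.5 × 9.8 × 0.8480 = 87.259 N and the normal force is N = m₁g cos 58° = 54.529 N.
Kinetic friction opposes the mass's motion down the incline: f = μN = 0.16 × 54.529 = 8.725 N acting up the slope.
Newton's second law for the mass (down-slope positive): 87.259 − 8.725 − T = 10.5 a. For the hanging weight (upward positive): T − 6 × 9.8 = 6 a.
Adding the two equations eliminates T: 19.734 = 16.5 a, so a = 1.1960 m/s².

1.20 m/s²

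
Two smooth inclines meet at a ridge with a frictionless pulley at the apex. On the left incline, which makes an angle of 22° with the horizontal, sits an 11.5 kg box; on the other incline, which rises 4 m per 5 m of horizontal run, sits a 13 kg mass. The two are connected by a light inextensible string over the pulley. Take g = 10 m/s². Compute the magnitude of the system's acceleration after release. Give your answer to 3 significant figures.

1.56 m/s²

Resolve each weight along its own incline: the 11.5 kg mass has component 11.5 × 10 × sin 22° = 43.080 N down its slope, and the 13 kg mass has 13 × 10 × sin 38.66° = 81.210 N down its slope.
The 13 kg side's 81.210 N exceeds the other side's 43.080 N, so that mass slides down and the 11.5 kg mass slides up. Taking that direction as positive, Newton's second law for the whole system gives 81.210 − 43.080 = (11.5 + 13) a, so a = 38.130 / 24.5 = 1.5563 m/s².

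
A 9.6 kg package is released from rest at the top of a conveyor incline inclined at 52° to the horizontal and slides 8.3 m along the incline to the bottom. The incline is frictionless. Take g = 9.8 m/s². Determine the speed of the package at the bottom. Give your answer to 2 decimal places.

11.32 m/s

The weight component along the incline is mg sin 52° = 74.136 N and the normal force is N = mg cos 52° = 57.921 N.
With no friction, a = g sin 52° = 7.7225 m/s².
Starting from rest over a distance of 8.3 m, v² = 2aL = 2 × 7.7225 × 8.3 = 128.1935, so v = 11.3223 m/s.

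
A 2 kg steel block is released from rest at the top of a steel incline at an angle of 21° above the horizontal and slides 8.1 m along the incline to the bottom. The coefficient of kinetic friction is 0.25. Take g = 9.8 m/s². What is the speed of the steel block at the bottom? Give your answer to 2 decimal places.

The weight component along the incline is mg sin 21° = 7.024 N and the normal force is N = mg cos 21° = 18.298 N.
Friction up the slope is f = μN = 0.25 × 18.298 = 4.574 N, so the net downslope force is 7.024 − 4.574 = 2.450 N and a = 2.450 / 2 = 1.2250 m/s².
Starting from rest over a distance of 8.1 m, v² = 2aL = 2 × 1.2250 × 8.1 = 19.8450, so v = 4.4548 m/s.

4.45 m/s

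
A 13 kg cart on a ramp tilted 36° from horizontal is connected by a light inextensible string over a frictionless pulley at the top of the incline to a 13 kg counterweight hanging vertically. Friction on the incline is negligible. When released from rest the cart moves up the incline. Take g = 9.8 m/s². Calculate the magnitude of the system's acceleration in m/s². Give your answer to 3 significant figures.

For the cart on the incline: the weight component along the slope is m₁g sin 36° = 13 × 9.8 × 0.5878 = 74.886 N and the normal force is N = m₁g cos 36° = 103.069 N.
Newton's second law for the cart (up-slope positive): T − 74.886 = 13 a. For the hanging counterweight (downward positive): 13 × 9.8 − T = 13 a.
Adding the two equations eliminates T: 52.514 = 26 a, so a = 2.0198 m/s².

2.02 m/s²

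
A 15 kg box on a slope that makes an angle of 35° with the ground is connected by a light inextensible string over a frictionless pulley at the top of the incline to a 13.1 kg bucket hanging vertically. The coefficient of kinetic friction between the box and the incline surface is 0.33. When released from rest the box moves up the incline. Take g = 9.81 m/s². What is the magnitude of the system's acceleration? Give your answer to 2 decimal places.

For the box on the incline: the weight component along the slope is m₁g sin 35° = 15 × 9.81 × 0.5736 = 84.405 N and the normal force is N = m₁g cos 35° = 120.538 N.
Kinetic friction opposes the box's motion up the incline: f = μN = 0.33 × 120.538 = 39.778 N acting down the slope.
Newton's second law for the box (up-slope positive): T − 84.405 − 39.778 = 15 a. For the hanging bucket (downward positive): 13.1 × 9.81 − T = 13.1 a.
Adding the two equations eliminates T: 4.328 = 28.1 a, so a = 0.1540 m/s².

0.15 m/s²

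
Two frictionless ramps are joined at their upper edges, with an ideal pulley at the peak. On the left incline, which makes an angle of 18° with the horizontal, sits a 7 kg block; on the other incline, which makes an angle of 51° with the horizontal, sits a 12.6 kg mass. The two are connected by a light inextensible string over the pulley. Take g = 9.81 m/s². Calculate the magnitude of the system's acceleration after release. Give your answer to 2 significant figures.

3.8 m/s²

Resolve each weight along its own incline: the 7 kg mass has component 7 × 9.81 × sin 18° = 21.220 N down its slope, and the 12.6 kg mass has 12.6 × 9.81 × sin 51° = 96.060 N down its slope.
The 12.6 kg side's 96.060 N exceeds the other side's 21.220 N, so that mass slides down and the 7 kg mass slides up. Taking that direction as positive, Newton's second law for the whole system gives 96.060 − 21.220 = (7 + 12.6) a, so a = 74.840 / 19.6 = 3.8184 m/s².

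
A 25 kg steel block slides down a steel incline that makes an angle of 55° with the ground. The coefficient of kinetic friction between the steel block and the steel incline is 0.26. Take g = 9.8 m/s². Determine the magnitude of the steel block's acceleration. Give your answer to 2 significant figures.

6.6 m/s²

Resolving the weight along the incline: the component pulling the steel block down the slope is mg sin 55° = 25 × 9.8 × 0.8192 = 200.704 N, and the normal force is N = mg cos 55° = 25 × 9.8 × 0.5736 = 140.532 N.
Kinetic friction acts up the slope with magnitude f = μN = 0.26 × 140.532 = 36.538 N.
Net force along the incline is 200.704 − 36.538 = 164.166 N, so a = 164.166 / 25 = 6.5666 m/s².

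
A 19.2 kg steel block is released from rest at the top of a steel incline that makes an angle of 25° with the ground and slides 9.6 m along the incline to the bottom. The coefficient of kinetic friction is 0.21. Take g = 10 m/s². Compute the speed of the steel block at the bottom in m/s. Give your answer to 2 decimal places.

The weight component along the incline is mg sin 25° = 81.143 N and the normal force is N = mg cos 25° = 174.011 N.
Friction up the slope is f = μN = 0.21 × 174.011 = 36.542 N, so the net downslope force is 81.143 − 36.542 = 44.601 N and a = 44.601 / 19.2 = 2.3230 m/s².
Starting from rest over a distance of 9.6 m, v² = 2aL = 2 × 2.3230 × 9.6 = 44.6016, so v = 6.6784 m/s.

6.68 m/s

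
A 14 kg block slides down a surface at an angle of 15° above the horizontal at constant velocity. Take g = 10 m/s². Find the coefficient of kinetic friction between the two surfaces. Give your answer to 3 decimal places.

0.268

At constant velocity the net force along the incline is zero: mg sin 15° = μ mg cos 15°.
So μ = tan 15° = 0.2588 / 0.9659 = 0.2679.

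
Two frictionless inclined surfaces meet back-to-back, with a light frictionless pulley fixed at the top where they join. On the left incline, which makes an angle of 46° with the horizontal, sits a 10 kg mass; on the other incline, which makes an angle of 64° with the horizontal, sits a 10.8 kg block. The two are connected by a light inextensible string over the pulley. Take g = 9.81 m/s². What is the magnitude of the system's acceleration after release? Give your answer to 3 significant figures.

1.19 m/s²

Resolve each weight along its own incline: the 10 kg mass has component 10 × 9.81 × sin 46° = 70.567 N down its slope, and the 10.8 kg mass has 10.8 × 9.81 × sin 64° = 95.225 N down its slope.
The 10.8 kg side's 95.225 N exceeds the other side's 70.567 N, so that mass slides down and the 10 kg mass slides up. Taking that direction as positive, Newton's second law for the whole system gives 95.225 − 70.567 = (10 + 10.8) a, so a = 24.658 / 20.8 = 1.1855 m/s².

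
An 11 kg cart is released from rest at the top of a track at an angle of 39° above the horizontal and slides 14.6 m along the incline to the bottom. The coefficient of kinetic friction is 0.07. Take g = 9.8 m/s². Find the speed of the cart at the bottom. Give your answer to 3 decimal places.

12.827 m/s

The weight component along the incline is mg sin 39° = 67.841 N and the normal force is N = mg cos 39° = 83.776 N.
Friction up the slope is f = μN = 0.07 × 83.776 = 5.864 N, so the net downslope force is 67.841 − 5.864 = 61.977 N and a = 61.977 / 11 = 5.6343 m/s².
Starting from rest over a distance of 14.6 m, v² = 2aL = 2 × 5.6343 × 14.6 = 164.5216, so v = 12.8266 m/s.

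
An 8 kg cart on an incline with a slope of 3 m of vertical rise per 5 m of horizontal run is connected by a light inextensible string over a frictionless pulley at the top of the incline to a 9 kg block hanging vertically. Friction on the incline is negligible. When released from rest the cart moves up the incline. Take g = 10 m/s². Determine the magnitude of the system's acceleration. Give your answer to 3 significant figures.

For the cart on the incline: the weight component along the slope is m₁g sin 30.96° = 8 × 10 × 0.5145 = 41.160 N and the normal force is N = m₁g cos 30.96° = 68.599 N.
Newton's second law for the cart (up-slope positive): T − 41.160 = 8 a. For the hanging block (downward positive): 9 × 10 − T = 9 a.
Adding the two equations eliminates T: 48.840 = 17 a, so a = 2.8729 m/s².

2.87 m/s²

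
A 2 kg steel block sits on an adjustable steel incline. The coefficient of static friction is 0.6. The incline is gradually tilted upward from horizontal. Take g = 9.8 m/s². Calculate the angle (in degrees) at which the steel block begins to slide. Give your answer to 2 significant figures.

31°

At the threshold of sliding, static friction is at its maximum μ_s N and exactly balances the weight component along the incline: mg sin θ = μ_s mg cos θ.
Hence tan θ = μ_s = 0.6, so θ = arctan(0.6) = 30.9638°.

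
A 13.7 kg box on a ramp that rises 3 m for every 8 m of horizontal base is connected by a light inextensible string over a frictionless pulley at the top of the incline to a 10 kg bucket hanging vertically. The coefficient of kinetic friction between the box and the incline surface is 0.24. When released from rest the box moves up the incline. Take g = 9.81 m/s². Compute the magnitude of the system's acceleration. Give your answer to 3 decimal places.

For the box on the incline: the weight component along the slope is m₁g sin 20.56° = 13.7 × 9.81 × 0.3511 = 47.187 N and the normal force is N = m₁g cos 20.56° = 125.840 N.
Kinetic friction opposes the box's motion up the incline: f = μN = 0.24 × 125.840 = 30.202 N acting down the slope.
Newton's second law for the box (up-slope positive): T − 47.187 − 30.202 = 13.7 a. For the hanging bucket (downward positive): 10 × 9.81 − T = 10 a.
Adding the two equations eliminates T: 20.711 = 23.7 a, so a = 0.8739 m/s².

0.874 m/s²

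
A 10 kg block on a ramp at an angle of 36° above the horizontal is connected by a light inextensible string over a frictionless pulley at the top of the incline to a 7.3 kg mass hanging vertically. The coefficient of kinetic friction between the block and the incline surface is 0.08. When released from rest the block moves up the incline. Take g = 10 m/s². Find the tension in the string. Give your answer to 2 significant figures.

70 N

For the block on the incline: the weight component along the slope is m₁g sin 36° = 10 × 10 × 0.5878 = 58.780 N and the normal force is N = m₁g cos 36° = 80.902 N.
Kinetic friction opposes the block's motion up the incline: f = μN = 0.08 × 80.902 = 6.472 N acting down the slope.
Newton's second law for the block (up-slope positive): T − 58.780 − 6.472 = 10 a. For the hanging mass (downward positive): 7.3 × 10 − T = 7.3 a.
Adding the two equations eliminates T: 7.748 = 17.3 a, so a = 0.4479 m/s².
Then from the hanging mass's equation, T = 7.3 × (10 − 0.4479) = 69.730 N.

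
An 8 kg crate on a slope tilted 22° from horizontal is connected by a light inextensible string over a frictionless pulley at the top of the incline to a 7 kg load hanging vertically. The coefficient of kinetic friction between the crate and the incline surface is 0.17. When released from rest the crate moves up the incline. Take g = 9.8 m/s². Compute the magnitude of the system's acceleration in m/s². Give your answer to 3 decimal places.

1.792 m/s²

For the crate on the incline: the weight component along the slope is m₁g sin 22° = 8 × 9.8 × 0.3746 = 29.369 N and the normal force is N = m₁g cos 22° = 72.691 N.
Kinetic friction opposes the crate's motion up the incline: f = μN = 0.17 × 72.691 = 12.357 N acting down the slope.
Newton's second law for the crate (up-slope positive): T − 29.369 − 12.357 = 8 a. For the hanging load (downward positive): 7 × 9.8 − T = 7 a.
Adding the two equations eliminates T: 26.874 = 15 a, so a = 1.7916 m/s².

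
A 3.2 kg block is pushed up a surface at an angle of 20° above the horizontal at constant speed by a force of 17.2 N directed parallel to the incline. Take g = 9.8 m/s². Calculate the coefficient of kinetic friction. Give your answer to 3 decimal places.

At constant speed ΣF = 0 along the incline. The applied 17.2 N acts up the slope; the weight component mg sin 20° = 10.726 N and kinetic friction μN both act down the slope.
So 17.2 = 10.726 + μ × 29.469, giving μ = (17.2 − 10.726) / 29.469 = 0.2197.

0.220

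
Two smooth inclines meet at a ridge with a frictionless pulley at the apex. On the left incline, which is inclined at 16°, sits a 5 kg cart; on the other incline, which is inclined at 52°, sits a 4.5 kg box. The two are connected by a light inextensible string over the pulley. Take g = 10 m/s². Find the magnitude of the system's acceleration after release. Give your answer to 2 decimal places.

Resolve each weight along its own incline: the 5 kg mass has component 5 × 10 × sin 16° = 13.782 N down its slope, and the 4.5 kg mass has 4.5 × 10 × sin 52° = 35.460 N down its slope.
The 4.5 kg side's 35.460 N exceeds the other side's 13.782 N, so that mass slides down and the 5 kg mass slides up. Taking that direction as positive, Newton's second law for the whole system gives 35.460 − 13.782 = (5 + 4.5) a, so a = 21.678 / 9.5 = 2.2819 m/s².

2.28 m/s²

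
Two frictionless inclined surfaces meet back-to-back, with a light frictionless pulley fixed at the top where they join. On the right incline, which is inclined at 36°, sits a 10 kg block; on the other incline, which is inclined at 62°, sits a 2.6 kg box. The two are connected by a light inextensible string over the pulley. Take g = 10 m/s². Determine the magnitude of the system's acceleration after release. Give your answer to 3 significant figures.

Resolve each weight along its own incline: the 10 kg mass has component 10 × 10 × sin 36° = 58.779 N down its slope, and the 2.6 kg mass has 2.6 × 10 × sin 62° = 22.957 N down its slope.
The 10 kg side's 58.779 N exceeds the other side's 22.957 N, so that mass slides down and the 2.6 kg mass slides up. Taking that direction as positive, Newton's second law for the whole system gives 58.779 − 22.957 = (10 + 2.6) a, so a = 35.822 / 12.6 = 2.8430 m/s².

2.84 m/s²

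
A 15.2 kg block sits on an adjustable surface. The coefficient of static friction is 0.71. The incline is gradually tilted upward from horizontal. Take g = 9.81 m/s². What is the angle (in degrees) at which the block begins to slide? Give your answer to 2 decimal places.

35.37°

At the threshold of sliding, static friction is at its maximum μ_s N and exactly balances the weight component along the incline: mg sin θ = μ_s mg cos θ.
Hence tan θ = μ_s = 0.71, so θ = arctan(0.71) = 35.3748°.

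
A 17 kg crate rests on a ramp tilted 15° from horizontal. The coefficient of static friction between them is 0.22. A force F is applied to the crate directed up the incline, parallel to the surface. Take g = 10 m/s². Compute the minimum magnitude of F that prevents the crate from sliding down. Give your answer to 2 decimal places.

The normal force is N = mg cos 15° = 164.207 N. With F at its minimum the crate is on the verge of sliding down, so static friction is at its maximum μ_s N = 0.22 × 164.207 = 36.126 N and acts up the slope.
Equilibrium along the incline: F + μ_s N = mg sin 15°, so F = 43.999 − 36.126 = 7.873 N.

7.87 N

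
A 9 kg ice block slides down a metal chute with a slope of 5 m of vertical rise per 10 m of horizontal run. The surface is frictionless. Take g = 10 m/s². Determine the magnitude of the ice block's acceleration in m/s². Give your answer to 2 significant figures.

Resolving the weight along the incline: the component pulling the ice block down the slope is mg sin 26.57° = 9 × 10 × 0.4472 = 40.248 N, and the normal force is N = mg cos 26.57° = 9 × 10 × 0.8944 = 80.496 N.
With no friction the net force along the incline is 40.248 N, so a = g sin 26.57° = 40.248 / 9 = 4.4720 m/s².

4.5 m/s²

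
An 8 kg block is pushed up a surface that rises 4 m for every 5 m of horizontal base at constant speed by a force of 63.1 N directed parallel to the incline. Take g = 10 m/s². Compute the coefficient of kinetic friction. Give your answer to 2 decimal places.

0.21

At constant speed ΣF = 0 along the incline. The applied 63.1 N acts up the slope; the weight component mg sin 38.66° = 49.976 N and kinetic friction μN both act down the slope.
So 63.1 = 49.976 + μ × 62.470, giving μ = (63.1 − 49.976) / 62.470 = 0.2101.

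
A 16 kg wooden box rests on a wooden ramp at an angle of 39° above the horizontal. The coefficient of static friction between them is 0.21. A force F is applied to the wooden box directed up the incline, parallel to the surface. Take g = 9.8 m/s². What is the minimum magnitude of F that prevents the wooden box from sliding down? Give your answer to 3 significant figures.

The normal force is N = mg cos 39° = 121.856 N. With F at its minimum the wooden box is on the verge of sliding down, so static friction is at its maximum μ_s N = 0.21 × 121.856 = 25.590 N and acts up the slope.
Equilibrium along the incline: F + μ_s N = mg sin 39°, so F = 98.677 − 25.590 = 73.087 N.

73.1 N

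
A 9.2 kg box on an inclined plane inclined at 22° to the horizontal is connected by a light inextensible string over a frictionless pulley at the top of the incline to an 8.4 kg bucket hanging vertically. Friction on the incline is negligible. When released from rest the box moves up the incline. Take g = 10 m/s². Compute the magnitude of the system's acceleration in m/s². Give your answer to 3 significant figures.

2.81 m/s²

For the box on the incline: the weight component along the slope is m₁g sin 22° = 9.2 × 10 × 0.3746 = 34.463 N and the normal force is N = m₁g cos 22° = 85.301 N.
Newton's second law for the box (up-slope positive): T − 34.463 = 9.2 a. For the hanging bucket (downward positive): 8.4 × 10 − T = 8.4 a.
Adding the two equations eliminates T: 49.537 = 17.6 a, so a = 2.8146 m/s².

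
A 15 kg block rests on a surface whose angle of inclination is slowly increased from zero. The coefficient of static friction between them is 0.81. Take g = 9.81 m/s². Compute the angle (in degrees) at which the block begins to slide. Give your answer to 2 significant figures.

39°

At the threshold of sliding, static friction is at its maximum μ_s N and exactly balances the weight component along the incline: mg sin θ = μ_s mg cos θ.
Hence tan θ = μ_s = 0.81, so θ = arctan(0.81) = 39.0075°.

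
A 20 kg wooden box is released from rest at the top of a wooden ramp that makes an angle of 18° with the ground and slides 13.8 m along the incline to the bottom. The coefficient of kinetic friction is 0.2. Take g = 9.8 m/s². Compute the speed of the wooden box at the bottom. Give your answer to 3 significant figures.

The weight component along the incline is mg sin 18° = 60.567 N and the normal force is N = mg cos 18° = 186.407 N.
Friction up the slope is f = μN = 0.2 × 186.407 = 37.281 N, so the net downslope force is 60.567 − 37.281 = 23.286 N and a = 23.286 / 20 = 1.1643 m/s².
Starting from rest over a distance of 13.8 m, v² = 2aL = 2 × 1.1643 × 13.8 = 32.1347, so v = 5.6687 m/s.

5.67 m/s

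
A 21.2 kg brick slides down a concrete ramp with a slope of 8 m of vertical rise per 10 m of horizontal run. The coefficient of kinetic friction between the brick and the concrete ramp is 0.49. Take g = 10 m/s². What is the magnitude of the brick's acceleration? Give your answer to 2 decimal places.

Resolving the weight along the incline: the component pulling the brick down the slope is mg sin 38.66° = 21.2 × 10 × 0.6247 = 132.436 N, and the normal force is N = mg cos 38.66° = 21.2 × 10 × 0.7809 = 165.551 N.
Kinetic friction acts up the slope with magnitude f = μN = 0.49 × 165.551 = 81.120 N.
Net force along the incline is 132.436 − 81.120 = 51.316 N, so a = 51.316 / 21.2 = 2.4206 m/s².

2.42 m/s²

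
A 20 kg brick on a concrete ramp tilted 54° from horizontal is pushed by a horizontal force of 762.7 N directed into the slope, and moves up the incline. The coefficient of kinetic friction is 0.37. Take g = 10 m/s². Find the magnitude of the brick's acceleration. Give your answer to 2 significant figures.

The horizontal push has components F cos 54° = 762.7 × 0.5878 = 448.315 N up the incline and F sin 54° = 762.7 × 0.8090 = 617.024 N pressing into the surface.
The normal force is therefore N = mg cos 54° + F sin 54° = 117.560 + 617.024 = 734.584 N, and kinetic friction down the slope is μN = 0.37 × 734.584 = 271.796 N.
Along the incline: F cos 54° − mg sin 54° − μN = ma, so 448.315 − 161.800 − 271.796 = 20 a, giving a = 0.7359 m/s².

0.74 m/s²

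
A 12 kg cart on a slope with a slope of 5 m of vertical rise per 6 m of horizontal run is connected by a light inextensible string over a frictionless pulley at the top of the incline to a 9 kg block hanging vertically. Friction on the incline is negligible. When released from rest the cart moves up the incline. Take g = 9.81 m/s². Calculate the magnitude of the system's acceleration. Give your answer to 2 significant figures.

For the cart on the incline: the weight component along the slope is m₁g sin 39.81° = 12 × 9.81 × 0.6402 = 75.364 N and the normal force is N = m₁g cos 39.81° = 90.435 N.
Newton's second law for the cart (up-slope positive): T − 75.364 = 12 a. For the hanging block (downward positive): 9 × 9.81 − T = 9 a.
Adding the two equations eliminates T: 12.926 = 21 a, so a = 0.6155 m/s².

0.62 m/s²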